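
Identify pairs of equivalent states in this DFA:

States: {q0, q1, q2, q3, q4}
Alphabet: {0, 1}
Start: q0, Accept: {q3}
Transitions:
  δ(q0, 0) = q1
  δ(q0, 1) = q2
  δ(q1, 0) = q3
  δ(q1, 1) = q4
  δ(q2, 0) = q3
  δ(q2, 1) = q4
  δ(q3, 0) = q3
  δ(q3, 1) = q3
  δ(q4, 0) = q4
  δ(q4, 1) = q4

Using the table-filling algorithm:
Round 0 – mark pairs where exactly one state is accepting: (q0,q3), (q1,q3), (q2,q3), (q3,q4)
Round 1 – newly marked: (q0,q1) [on 0: q1 vs q3, already marked]; (q0,q2) [on 0: q1 vs q3, already marked]; (q1,q4) [on 0: q3 vs q4, already marked]; (q2,q4) [on 0: q3 vs q4, already marked]
Round 2 – newly marked: (q0,q4) [on 0: q1 vs q4, already marked]
No further pairs can be marked.
(q1, q2) unmarked: δ(q1,0)=q3, δ(q2,0)=q3; δ(q1,1)=q4, δ(q2,1)=q4 → equivalent
Equivalent pairs: (q1, q2)

Final answer: Equivalent pairs: (q1, q2)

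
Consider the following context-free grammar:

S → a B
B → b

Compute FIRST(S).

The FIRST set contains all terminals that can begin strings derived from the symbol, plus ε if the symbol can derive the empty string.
S has the single production S → a B, whose right-hand side begins with the terminal a. So FIRST(S) = {a}.

Final answer: {a}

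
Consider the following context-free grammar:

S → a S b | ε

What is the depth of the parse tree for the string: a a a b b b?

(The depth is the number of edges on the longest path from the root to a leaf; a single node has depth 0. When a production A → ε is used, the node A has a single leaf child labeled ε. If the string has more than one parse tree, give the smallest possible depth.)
The only parse tree applies S → a S b 3 times (once per matching a…b pair) and then S → ε.
The S nodes sit at depths 0, 1, …, 3; the innermost S (depth 3) has the single child ε at depth 4.
The terminal leaves a, b are at depths 1..3, so the longest root-to-leaf path is S → S → … → S → ε with 4 edges.
Depth = 4.

Final answer: 4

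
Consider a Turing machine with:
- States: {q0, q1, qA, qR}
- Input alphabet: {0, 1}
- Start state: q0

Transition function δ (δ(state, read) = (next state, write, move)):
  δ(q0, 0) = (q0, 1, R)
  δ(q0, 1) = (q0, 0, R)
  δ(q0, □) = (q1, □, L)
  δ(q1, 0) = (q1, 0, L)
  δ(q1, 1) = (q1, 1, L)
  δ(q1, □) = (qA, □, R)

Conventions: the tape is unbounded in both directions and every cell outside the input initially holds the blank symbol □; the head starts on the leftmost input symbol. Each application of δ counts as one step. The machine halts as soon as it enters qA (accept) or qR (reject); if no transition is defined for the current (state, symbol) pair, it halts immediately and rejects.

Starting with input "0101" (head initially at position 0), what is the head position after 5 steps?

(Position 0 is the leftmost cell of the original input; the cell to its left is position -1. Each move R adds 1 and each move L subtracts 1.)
Step 0: [q0]0101 (head at position 0)
Step 1: δ(q0, 0) = (q0, 1, R)  ⊢  1[q0]101 (head at position 1)
Step 2: δ(q0, 1) = (q0, 0, R)  ⊢  10[q0]01 (head at position 2)
Step 3: δ(q0, 0) = (q0, 1, R)  ⊢  101[q0]1 (head at position 3)
Step 4: δ(q0, 1) = (q0, 0, R)  ⊢  1010[q0]□ (head at position 4)
Step 5: δ(q0, □) = (q1, □, L)  ⊢  101[q1]0□ (head at position 3)
Head position after 5 steps: 3

Final answer: Position 3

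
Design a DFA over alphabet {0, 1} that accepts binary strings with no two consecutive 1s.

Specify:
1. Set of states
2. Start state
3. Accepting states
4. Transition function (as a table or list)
One valid DFA (any DFA recognizing the same language is acceptable):
States: {q0, q1, dead}
Start: q0
Accepting: {q0, q1}
Transitions (accepting states marked with *):
State | 0 | 1 | Accepting
-------------------------
q0    | q0 | q1 | *
q1    | q0 | dead | *
dead  | dead | dead |  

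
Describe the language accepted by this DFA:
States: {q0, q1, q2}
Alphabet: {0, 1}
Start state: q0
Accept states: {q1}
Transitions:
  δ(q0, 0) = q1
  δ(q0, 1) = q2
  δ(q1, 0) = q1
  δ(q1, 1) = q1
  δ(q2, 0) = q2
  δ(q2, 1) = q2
Analyzing the DFA structure:
Start state: q0
Accept states: {q1}
Interpreting what each state remembers (checking against the transitions):
  q0: nothing has been read yet
  q1: the first symbol was 0
  q2: the first symbol was 1 (trap state)
  δ(q0, 0): in q0 (nothing has been read yet), after reading 0 we have: the first symbol was 0 → q1
  δ(q0, 1): in q0 (nothing has been read yet), after reading 1 we have: the first symbol was 1 (trap state) → q2
  δ(q1, 0): in q1 (the first symbol was 0), after reading 0 we have: the first symbol was 0 → q1
  δ(q1, 1): in q1 (the first symbol was 0), after reading 1 we have: the first symbol was 0 → q1
  δ(q2, 0): in q2 (the first symbol was 1 (trap state)), after reading 0 we have: the first symbol was 1 (trap state) → q2
  δ(q2, 1): in q2 (the first symbol was 1 (trap state)), after reading 1 we have: the first symbol was 1 (trap state) → q2
A string is accepted iff it ends in {q1}, i.e. the first symbol was 0.
Language: All binary strings starting with 0

Final answer: All binary strings starting with 0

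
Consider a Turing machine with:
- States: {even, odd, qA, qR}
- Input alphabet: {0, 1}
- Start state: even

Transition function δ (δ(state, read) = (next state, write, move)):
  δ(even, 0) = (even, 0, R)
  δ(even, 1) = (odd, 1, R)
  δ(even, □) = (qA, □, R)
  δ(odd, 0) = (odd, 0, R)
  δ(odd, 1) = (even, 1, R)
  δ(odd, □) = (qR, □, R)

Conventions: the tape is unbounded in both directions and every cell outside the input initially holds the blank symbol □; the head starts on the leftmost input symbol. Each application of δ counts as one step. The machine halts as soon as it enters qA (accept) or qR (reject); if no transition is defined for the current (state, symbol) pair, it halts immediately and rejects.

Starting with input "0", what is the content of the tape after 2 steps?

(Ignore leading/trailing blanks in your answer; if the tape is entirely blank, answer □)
Step 0: [even]0 (head at position 0)
Step 1: δ(even, 0) = (even, 0, R)  ⊢  0[even]□ (head at position 1)
Step 2: δ(even, □) = (qA, □, R)  ⊢  0□[qA]□ (head at position 2)
Tape after 2 steps (ignoring surrounding blanks): 0

Final answer: Tape: 0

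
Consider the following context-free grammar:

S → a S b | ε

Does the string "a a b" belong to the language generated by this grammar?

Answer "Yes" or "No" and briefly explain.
Every derivation applies S → a S b some number n of times and then S → ε, producing a^n b^n with equally many a's and b's. The string a a b has two a's but only one b, so it cannot be derived.

Final answer: No - no valid derivation exists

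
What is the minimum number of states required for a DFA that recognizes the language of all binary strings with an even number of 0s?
Language: binary strings with an even number of 0s
Lower bound (Myhill–Nerode): the prefixes ε, 0 are pairwise distinguishable:
  ε vs 0: suffix ε distinguishes them (ε has zero 0s (accepted), 0 has one 0 (rejected))
So any DFA needs at least 2 states.
Upper bound: a DFA with 2 states exists (one state per class above).
Minimum states: 2

Final answer: 2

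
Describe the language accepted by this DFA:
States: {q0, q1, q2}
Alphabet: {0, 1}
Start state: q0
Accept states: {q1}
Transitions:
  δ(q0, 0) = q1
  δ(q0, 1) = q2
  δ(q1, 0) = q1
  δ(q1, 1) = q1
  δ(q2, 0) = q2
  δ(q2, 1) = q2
Analyzing the DFA structure:
Start state: q0
Accept states: {q1}
Interpreting what each state remembers (checking against the transitions):
  q0: nothing has been read yet
  q1: the first symbol was 0
  q2: the first symbol was 1 (trap state)
  δ(q0, 0): in q0 (nothing has been read yet), after reading 0 we have: the first symbol was 0 → q1
  δ(q0, 1): in q0 (nothing has been read yet), after reading 1 we have: the first symbol was 1 (trap state) → q2
  δ(q1, 0): in q1 (the first symbol was 0), after reading 0 we have: the first symbol was 0 → q1
  δ(q1, 1): in q1 (the first symbol was 0), after reading 1 we have: the first symbol was 0 → q1
  δ(q2, 0): in q2 (the first symbol was 1 (trap state)), after reading 0 we have: the first symbol was 1 (trap state) → q2
  δ(q2, 1): in q2 (the first symbol was 1 (trap state)), after reading 1 we have: the first symbol was 1 (trap state) → q2
A string is accepted iff it ends in {q1}, i.e. the first symbol was 0.
Language: All binary strings starting with 0

Final answer: All binary strings starting with 0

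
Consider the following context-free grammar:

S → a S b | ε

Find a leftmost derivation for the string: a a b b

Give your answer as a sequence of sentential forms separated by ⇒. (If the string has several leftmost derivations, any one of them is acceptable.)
Start with S.
Step 1: the leftmost non-terminal is S; apply S → a S b:  a S b
Step 2: the leftmost non-terminal is S; apply S → a S b:  a a S b b
Step 3: the leftmost non-terminal is S; apply S → ε:  a a b b

Final answer: S ⇒ a S b ⇒ a a S b b ⇒ a a b b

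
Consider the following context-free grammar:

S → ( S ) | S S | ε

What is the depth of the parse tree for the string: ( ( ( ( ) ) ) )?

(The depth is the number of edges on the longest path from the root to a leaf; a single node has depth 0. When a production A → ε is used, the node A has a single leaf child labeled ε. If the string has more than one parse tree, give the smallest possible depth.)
The string is 4 nested pairs. The shallowest parse tree applies S → ( S ) 4 times (one node per nested pair, each a child of the previous) and then S → ε in the middle.
S nodes at depths 0..4, ε leaf at depth 5; parentheses leaves are at depths 1..4.
(Using S → S S with an S → ε child anywhere only adds levels, so it cannot give a shallower tree.)
Depth = 5.

Final answer: 5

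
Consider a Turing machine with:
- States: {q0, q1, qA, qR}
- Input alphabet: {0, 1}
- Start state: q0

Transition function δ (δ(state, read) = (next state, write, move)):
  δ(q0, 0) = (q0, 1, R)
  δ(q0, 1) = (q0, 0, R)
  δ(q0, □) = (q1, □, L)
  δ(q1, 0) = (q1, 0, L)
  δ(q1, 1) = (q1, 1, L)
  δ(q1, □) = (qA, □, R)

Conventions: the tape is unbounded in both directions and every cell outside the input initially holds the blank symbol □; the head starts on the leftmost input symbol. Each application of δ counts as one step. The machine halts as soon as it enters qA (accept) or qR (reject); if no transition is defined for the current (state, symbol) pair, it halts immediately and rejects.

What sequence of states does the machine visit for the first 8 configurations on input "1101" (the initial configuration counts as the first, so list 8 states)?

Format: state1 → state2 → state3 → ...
Step 0: [q0]1101 (head at position 0)
Step 1: δ(q0, 1) = (q0, 0, R)  ⊢  0[q0]101 (head at position 1)
Step 2: δ(q0, 1) = (q0, 0, R)  ⊢  00[q0]01 (head at position 2)
Step 3: δ(q0, 0) = (q0, 1, R)  ⊢  001[q0]1 (head at position 3)
Step 4: δ(q0, 1) = (q0, 0, R)  ⊢  0010[q0]□ (head at position 4)
Step 5: δ(q0, □) = (q1, □, L)  ⊢  001[q1]0□ (head at position 3)
Step 6: δ(q1, 0) = (q1, 0, L)  ⊢  00[q1]10□ (head at position 2)
Step 7: δ(q1, 1) = (q1, 1, L)  ⊢  0[q1]010□ (head at position 1)
Reading off the states of these 8 configurations: q0 → q0 → q0 → q0 → q0 → q1 → q1 → q1

Final answer: q0 → q0 → q0 → q0 → q0 → q1 → q1 → q1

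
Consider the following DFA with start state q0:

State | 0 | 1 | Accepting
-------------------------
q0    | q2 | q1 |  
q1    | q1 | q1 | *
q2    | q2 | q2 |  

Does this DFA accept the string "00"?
Start in q0.
Read '0': q0 → q2
Read '0': q2 → q2
Final state q2 is not accepting, so the string is rejected.

Final answer: No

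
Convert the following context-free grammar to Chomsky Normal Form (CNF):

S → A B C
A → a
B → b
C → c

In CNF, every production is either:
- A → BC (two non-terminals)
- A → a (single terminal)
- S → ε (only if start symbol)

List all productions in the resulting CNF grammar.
The grammar has no ε-productions or unit productions to eliminate.
A → a is already in CNF (single terminal) – keep it.
B → b is already in CNF (single terminal) – keep it.
C → c is already in CNF (single terminal) – keep it.
S → A B C has 3 symbols on the right: break it into binary productions S → A X0, X0 → B C.
Resulting CNF grammar (5 productions): A → a; B → b; C → c; S → A X0; X0 → B C

Final answer: A → a; B → b; C → c; S → A X0; X0 → B C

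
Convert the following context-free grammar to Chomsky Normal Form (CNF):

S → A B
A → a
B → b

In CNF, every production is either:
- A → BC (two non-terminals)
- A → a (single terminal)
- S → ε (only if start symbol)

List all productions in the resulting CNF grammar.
The grammar has no ε-productions or unit productions to eliminate.
S → A B is already in CNF (two non-terminals) – keep it.
A → a is already in CNF (single terminal) – keep it.
B → b is already in CNF (single terminal) – keep it.
Resulting CNF grammar (3 productions): A → a; B → b; S → A B

Final answer: A → a; B → b; S → A B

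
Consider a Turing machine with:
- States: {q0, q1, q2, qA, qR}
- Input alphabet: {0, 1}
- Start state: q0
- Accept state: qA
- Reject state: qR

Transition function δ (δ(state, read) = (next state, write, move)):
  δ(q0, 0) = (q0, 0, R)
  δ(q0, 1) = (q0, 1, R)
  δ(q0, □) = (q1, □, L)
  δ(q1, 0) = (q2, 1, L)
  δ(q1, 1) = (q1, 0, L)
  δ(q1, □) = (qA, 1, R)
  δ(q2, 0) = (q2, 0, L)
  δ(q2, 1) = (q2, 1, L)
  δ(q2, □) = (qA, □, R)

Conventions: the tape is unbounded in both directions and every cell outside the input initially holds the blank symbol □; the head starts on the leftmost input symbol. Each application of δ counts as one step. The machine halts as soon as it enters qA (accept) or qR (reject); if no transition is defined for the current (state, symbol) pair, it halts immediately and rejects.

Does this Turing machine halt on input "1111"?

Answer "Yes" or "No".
Step 0: [q0]1111 (head at position 0)
Step 1: δ(q0, 1) = (q0, 1, R)  ⊢  1[q0]111 (head at position 1)
Step 2: δ(q0, 1) = (q0, 1, R)  ⊢  11[q0]11 (head at position 2)
Step 3: δ(q0, 1) = (q0, 1, R)  ⊢  111[q0]1 (head at position 3)
Step 4: δ(q0, 1) = (q0, 1, R)  ⊢  1111[q0]□ (head at position 4)
Step 5: δ(q0, □) = (q1, □, L)  ⊢  111[q1]1□ (head at position 3)
Step 6: δ(q1, 1) = (q1, 0, L)  ⊢  11[q1]10□ (head at position 2)
Step 7: δ(q1, 1) = (q1, 0, L)  ⊢  1[q1]100□ (head at position 1)
Step 8: δ(q1, 1) = (q1, 0, L)  ⊢  [q1]1000□ (head at position 0)
Step 9: δ(q1, 1) = (q1, 0, L)  ⊢  [q1]□0000□ (head at position -1)
Step 10: δ(q1, □) = (qA, 1, R)  ⊢  1[qA]0000□ (head at position 0)
The machine is in qA, so it halts and accepts.
It halts after 10 steps.

Final answer: Yes - halts after 10 steps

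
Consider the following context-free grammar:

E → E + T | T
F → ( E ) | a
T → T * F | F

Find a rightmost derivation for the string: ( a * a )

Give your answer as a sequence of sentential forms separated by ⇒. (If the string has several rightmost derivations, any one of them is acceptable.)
Start with E.
Step 1: the rightmost non-terminal is E; apply E → T:  T
Step 2: the rightmost non-terminal is T; apply T → F:  F
Step 3: the rightmost non-terminal is F; apply F → ( E ):  ( E )
Step 4: the rightmost non-terminal is E; apply E → T:  ( T )
Step 5: the rightmost non-terminal is T; apply T → T * F:  ( T * F )
Step 6: the rightmost non-terminal is F; apply F → a:  ( T * a )
Step 7: the rightmost non-terminal is T; apply T → F:  ( F * a )
Step 8: the rightmost non-terminal is F; apply F → a:  ( a * a )

Final answer: E ⇒ T ⇒ F ⇒ ( E ) ⇒ ( T ) ⇒ ( T * F ) ⇒ ( T * a ) ⇒ ( F * a ) ⇒ ( a * a )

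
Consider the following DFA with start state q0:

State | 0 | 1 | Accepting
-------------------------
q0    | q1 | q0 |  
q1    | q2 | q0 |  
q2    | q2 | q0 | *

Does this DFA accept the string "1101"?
Start in q0.
Read '1': q0 → q0
Read '1': q0 → q0
Read '0': q0 → q1
Read '1': q1 → q0
Final state q0 is not accepting, so the string is rejected.

Final answer: No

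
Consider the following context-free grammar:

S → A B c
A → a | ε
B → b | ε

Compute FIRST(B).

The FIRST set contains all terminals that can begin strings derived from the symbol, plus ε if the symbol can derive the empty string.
B → b contributes b; B → ε makes B nullable, contributing ε. FIRST(B) = {b, ε}.

Final answer: {b, ε}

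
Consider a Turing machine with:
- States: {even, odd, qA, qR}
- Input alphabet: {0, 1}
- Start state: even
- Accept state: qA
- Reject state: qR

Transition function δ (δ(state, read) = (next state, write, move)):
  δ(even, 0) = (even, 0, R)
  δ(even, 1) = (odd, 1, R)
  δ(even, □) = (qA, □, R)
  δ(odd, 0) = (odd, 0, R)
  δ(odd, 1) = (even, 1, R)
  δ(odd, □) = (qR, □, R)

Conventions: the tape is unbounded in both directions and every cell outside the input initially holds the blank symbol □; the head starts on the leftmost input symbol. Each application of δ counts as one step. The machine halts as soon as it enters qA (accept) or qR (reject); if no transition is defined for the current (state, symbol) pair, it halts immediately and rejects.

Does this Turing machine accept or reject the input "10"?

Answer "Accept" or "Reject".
Step 0: [even]10 (head at position 0)
Step 1: δ(even, 1) = (odd, 1, R)  ⊢  1[odd]0 (head at position 1)
Step 2: δ(odd, 0) = (odd, 0, R)  ⊢  10[odd]□ (head at position 2)
Step 3: δ(odd, □) = (qR, □, R)  ⊢  10□[qR]□ (head at position 3)
The machine is in qR, so it halts and rejects.

Final answer: Reject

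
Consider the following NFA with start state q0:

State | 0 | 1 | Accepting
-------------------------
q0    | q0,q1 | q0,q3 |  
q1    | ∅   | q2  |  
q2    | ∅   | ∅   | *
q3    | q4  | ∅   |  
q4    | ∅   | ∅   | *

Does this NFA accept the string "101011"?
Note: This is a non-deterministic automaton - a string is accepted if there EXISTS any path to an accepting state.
Track the set of states the NFA could be in: start {q0}
Read '1': {q0} → {q0, q3}
Read '0': {q0, q3} → {q0, q1, q4}
Read '1': {q0, q1, q4} → {q0, q2, q3}
Read '0': {q0, q2, q3} → {q0, q1, q4}
Read '1': {q0, q1, q4} → {q0, q2, q3}
Read '1': {q0, q2, q3} → {q0, q3}
Final set {q0, q3} contains no accepting state → rejected.

Final answer: No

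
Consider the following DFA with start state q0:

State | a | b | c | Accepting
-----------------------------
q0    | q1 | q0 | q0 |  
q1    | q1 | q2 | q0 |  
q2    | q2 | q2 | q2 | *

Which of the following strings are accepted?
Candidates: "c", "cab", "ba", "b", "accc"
"c": q0 → q0; q0 is not accepting → rejected
"cab": q0 → q0 → q1 → q2; q2 is accepting → accepted
"ba": q0 → q0 → q1; q1 is not accepting → rejected
"b": q0 → q0; q0 is not accepting → rejected
"accc": q0 → q1 → q0 → q0 → q0; q0 is not accepting → rejected

Final answer: "cab"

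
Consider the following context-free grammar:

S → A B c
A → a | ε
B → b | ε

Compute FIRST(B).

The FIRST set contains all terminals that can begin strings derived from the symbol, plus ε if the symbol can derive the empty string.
B → b contributes b; B → ε makes B nullable, contributing ε. FIRST(B) = {b, ε}.

Final answer: {b, ε}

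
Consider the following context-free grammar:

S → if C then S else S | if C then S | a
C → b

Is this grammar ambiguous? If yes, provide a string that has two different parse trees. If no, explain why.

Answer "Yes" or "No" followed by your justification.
The 'dangling else' can attach to either if. Two leftmost derivations of  if b then if b then a else a:
  (1) S ⇒ if C then S else S ⇒ if b then S else S ⇒ if b then if C then S else S ⇒ if b then if b then S else S ⇒ if b then if b then a else S ⇒ if b then if b then a else a   (else belongs to the outer if)
  (2) S ⇒ if C then S ⇒ if b then S ⇒ if b then if C then S else S ⇒ if b then if b then S else S ⇒ if b then if b then a else S ⇒ if b then if b then a else a   (else belongs to the inner if)
Two distinct parse trees for the same string, so the grammar is ambiguous.

Final answer: Yes - the string 'if b then if b then a else a' has two distinct leftmost derivations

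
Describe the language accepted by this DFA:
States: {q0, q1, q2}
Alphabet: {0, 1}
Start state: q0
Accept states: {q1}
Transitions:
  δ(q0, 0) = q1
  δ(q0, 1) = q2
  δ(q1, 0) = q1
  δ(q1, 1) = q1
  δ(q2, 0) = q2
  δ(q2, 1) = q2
Analyzing the DFA structure:
Start state: q0
Accept states: {q1}
Interpreting what each state remembers (checking against the transitions):
  q0: nothing has been read yet
  q1: the first symbol was 0
  q2: the first symbol was 1 (trap state)
  δ(q0, 0): in q0 (nothing has been read yet), after reading 0 we have: the first symbol was 0 → q1
  δ(q0, 1): in q0 (nothing has been read yet), after reading 1 we have: the first symbol was 1 (trap state) → q2
  δ(q1, 0): in q1 (the first symbol was 0), after reading 0 we have: the first symbol was 0 → q1
  δ(q1, 1): in q1 (the first symbol was 0), after reading 1 we have: the first symbol was 0 → q1
  δ(q2, 0): in q2 (the first symbol was 1 (trap state)), after reading 0 we have: the first symbol was 1 (trap state) → q2
  δ(q2, 1): in q2 (the first symbol was 1 (trap state)), after reading 1 we have: the first symbol was 1 (trap state) → q2
A string is accepted iff it ends in {q1}, i.e. the first symbol was 0.
Language: All binary strings starting with 0

Final answer: All binary strings starting with 0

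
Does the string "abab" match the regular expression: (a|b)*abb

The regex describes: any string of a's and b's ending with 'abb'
No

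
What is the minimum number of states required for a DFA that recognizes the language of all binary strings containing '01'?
Language: binary strings containing '01'
Lower bound (Myhill–Nerode): the prefixes ε, 0, 01 are pairwise distinguishable:
  ε vs 01: suffix ε distinguishes them (ε is rejected, 01 is accepted)
  0 vs 01: suffix ε distinguishes them (0 is rejected, 01 is accepted)
  ε vs 0: suffix 1 distinguishes them (ε·1 = 1 is rejected, 0·1 = 01 is accepted)
So any DFA needs at least 3 states.
Upper bound: a DFA with 3 states exists (one state per class above: 'no progress', 'last symbol 0', and 'seen 01' (accepting sink)).
Minimum states: 3

Final answer: 3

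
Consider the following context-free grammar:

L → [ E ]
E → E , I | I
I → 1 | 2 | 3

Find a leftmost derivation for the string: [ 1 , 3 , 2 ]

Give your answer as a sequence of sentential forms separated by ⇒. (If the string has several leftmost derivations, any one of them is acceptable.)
Start with L.
Step 1: the leftmost non-terminal is L; apply L → [ E ]:  [ E ]
Step 2: the leftmost non-terminal is E; apply E → E , I:  [ E , I ]
Step 3: the leftmost non-terminal is E; apply E → E , I:  [ E , I , I ]
Step 4: the leftmost non-terminal is E; apply E → I:  [ I , I , I ]
Step 5: the leftmost non-terminal is I; apply I → 1:  [ 1 , I , I ]
Step 6: the leftmost non-terminal is I; apply I → 3:  [ 1 , 3 , I ]
Step 7: the leftmost non-terminal is I; apply I → 2:  [ 1 , 3 , 2 ]

Final answer: L ⇒ [ E ] ⇒ [ E , I ] ⇒ [ E , I , I ] ⇒ [ I , I , I ] ⇒ [ 1 , I , I ] ⇒ [ 1 , 3 , I ] ⇒ [ 1 , 3 , 2 ]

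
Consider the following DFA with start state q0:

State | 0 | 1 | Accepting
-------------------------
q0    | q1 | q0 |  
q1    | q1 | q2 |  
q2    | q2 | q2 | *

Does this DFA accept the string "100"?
Start in q0.
Read '1': q0 → q0
Read '0': q0 → q1
Read '0': q1 → q1
Final state q1 is not accepting, so the string is rejected.

Final answer: No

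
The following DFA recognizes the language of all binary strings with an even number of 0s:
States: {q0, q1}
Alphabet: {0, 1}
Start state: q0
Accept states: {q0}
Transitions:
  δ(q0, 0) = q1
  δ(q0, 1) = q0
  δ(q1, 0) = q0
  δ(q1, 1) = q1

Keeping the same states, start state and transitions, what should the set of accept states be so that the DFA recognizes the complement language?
The DFA is complete (every state has a transition on every symbol), so the complement
is recognized by the same DFA with accepting and non-accepting states swapped.
Original accept states: {q0}
Complement accept states = All states - Original accept states
= {q0, q1} - {q0}
= {q1}
Complement language: strings with an ODD number of 0s

Final answer: {q1}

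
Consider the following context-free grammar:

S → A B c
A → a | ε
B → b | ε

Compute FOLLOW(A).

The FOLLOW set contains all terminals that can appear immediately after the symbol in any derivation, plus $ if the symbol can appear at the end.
A occurs in S → A B c followed by B c. Add FIRST(B) minus ε = {b}; B is nullable (B → ε), so what follows B can also follow A: the terminal c. FOLLOW(A) = {b, c}.

Final answer: {b, c}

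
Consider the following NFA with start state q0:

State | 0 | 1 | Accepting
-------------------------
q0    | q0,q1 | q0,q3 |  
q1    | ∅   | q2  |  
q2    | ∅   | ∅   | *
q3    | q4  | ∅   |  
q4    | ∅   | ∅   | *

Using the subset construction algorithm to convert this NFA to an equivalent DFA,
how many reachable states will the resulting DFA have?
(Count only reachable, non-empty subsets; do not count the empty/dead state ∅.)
Start subset: {q0}
{q0}: on 0 → {q0, q1}, on 1 → {q0, q3}
{q0, q1}: on 0 → {q0, q1}, on 1 → {q0, q2, q3}
{q0, q3}: on 0 → {q0, q1, q4}, on 1 → {q0, q3}
{q0, q2, q3}: on 0 → {q0, q1, q4}, on 1 → {q0, q3}
{q0, q1, q4}: on 0 → {q0, q1}, on 1 → {q0, q2, q3}
Reachable non-empty subsets: {q0}, {q0, q1}, {q0, q3}, {q0, q2, q3}, {q0, q1, q4} — 5 in total.

Final answer: 5 states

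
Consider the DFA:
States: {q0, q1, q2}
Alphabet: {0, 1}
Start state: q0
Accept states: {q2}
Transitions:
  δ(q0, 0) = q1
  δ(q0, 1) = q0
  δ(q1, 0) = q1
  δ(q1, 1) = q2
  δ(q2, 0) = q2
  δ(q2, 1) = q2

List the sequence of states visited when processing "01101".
Starting at q0
Read '0': q0 -> q1
Read '1': q1 -> q2
Read '1': q2 -> q2
Read '0': q2 -> q2
Read '1': q2 -> q2

Final answer: q0 -> q1 -> q2 -> q2 -> q2 -> q2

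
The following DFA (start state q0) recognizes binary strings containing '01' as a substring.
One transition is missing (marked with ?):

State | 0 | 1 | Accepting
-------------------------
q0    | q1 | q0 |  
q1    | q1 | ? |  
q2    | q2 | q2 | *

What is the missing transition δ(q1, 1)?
q2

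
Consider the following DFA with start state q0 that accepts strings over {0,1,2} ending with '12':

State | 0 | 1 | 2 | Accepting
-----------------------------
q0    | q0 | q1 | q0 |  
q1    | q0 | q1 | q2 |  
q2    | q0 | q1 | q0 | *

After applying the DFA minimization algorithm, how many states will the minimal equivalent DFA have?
All 3 states are reachable from q0, so none can be removed as unreachable.
Table-filling: first mark every (accepting, non-accepting) pair as distinguishable (accepting: {q2}; non-accepting: {q0, q1}).
Round 1: (q0, q1) on '2' go to q0 and q2, already distinguishable → mark.
Every pair of states is distinguishable, so the DFA is already minimal.
Equivalence classes: {q0}, {q1}, {q2} → 3 states.

Final answer: 3 states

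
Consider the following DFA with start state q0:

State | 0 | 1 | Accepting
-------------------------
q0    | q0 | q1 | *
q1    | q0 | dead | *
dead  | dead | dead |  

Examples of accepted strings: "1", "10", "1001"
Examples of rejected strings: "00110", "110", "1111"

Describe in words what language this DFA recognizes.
binary strings with no two consecutive 1s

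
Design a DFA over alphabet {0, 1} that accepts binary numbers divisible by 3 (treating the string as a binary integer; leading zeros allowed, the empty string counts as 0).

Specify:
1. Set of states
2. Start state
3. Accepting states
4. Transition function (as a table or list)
One valid DFA (any DFA recognizing the same language is acceptable):
States: {q0, q1, q2}
Start: q0
Accepting: {q0}
Transitions (accepting states marked with *):
State | 0 | 1 | Accepting
-------------------------
q0    | q0 | q1 | *
q1    | q2 | q0 |  
q2    | q1 | q2 |  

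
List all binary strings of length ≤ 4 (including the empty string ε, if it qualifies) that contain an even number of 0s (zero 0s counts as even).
Checking every binary string of length 0 to 4:
  Length 0: accepted: ε | rejected: (none)
  Length 1: accepted: 1 | rejected: 0
  Length 2: accepted: 00, 11 | rejected: 01, 10
  Length 3: accepted: 001, 010, 100, 111 | rejected: 000, 011, 101, 110
  Length 4: accepted: 0000, 0011, 0101, 0110, 1001, 1010, 1100, 1111 | rejected: 0001, 0010, 0100, 0111, 1000, 1011, 1101, 1110
Total: 16 string(s).

Final answer: ε, 1, 00, 11, 001, 010, 100, 111, 0000, 0011, 0101, 0110, 1001, 1010, 1100, 1111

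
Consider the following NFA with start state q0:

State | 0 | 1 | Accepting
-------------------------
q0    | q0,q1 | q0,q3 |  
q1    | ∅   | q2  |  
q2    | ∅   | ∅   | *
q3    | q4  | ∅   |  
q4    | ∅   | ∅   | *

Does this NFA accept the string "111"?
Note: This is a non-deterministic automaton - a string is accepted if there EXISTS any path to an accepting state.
Track the set of states the NFA could be in: start {q0}
Read '1': {q0} → {q0, q3}
Read '1': {q0, q3} → {q0, q3}
Read '1': {q0, q3} → {q0, q3}
Final set {q0, q3} contains no accepting state → rejected.

Final answer: No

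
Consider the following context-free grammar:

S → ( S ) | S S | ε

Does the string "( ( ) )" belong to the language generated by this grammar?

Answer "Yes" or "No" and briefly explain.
A derivation exists: S ⇒ ( S ) ⇒ ( ( S ) ) ⇒ ( ( ) ) (using S → ( S ) twice, then S → ε).

Final answer: Yes - a valid derivation exists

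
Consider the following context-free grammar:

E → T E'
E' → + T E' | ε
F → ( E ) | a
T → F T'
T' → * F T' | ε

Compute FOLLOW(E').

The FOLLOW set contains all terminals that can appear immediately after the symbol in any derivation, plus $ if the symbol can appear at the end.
Useful FIRST sets: FIRST(E') = {+, ε}, FIRST(T') = {*, ε} (both E' and T' are nullable).
FOLLOW(E): E is the start symbol → $; E appears in F → ( E ) followed by ')' → FOLLOW(E) = {), $}.
FOLLOW(E'): E' appears at the right end of E → T E' and of E' → + T E', so FOLLOW(E') ⊇ FOLLOW(E) (the second occurrence adds nothing new). FOLLOW(E') = {), $}.

Final answer: {$, )}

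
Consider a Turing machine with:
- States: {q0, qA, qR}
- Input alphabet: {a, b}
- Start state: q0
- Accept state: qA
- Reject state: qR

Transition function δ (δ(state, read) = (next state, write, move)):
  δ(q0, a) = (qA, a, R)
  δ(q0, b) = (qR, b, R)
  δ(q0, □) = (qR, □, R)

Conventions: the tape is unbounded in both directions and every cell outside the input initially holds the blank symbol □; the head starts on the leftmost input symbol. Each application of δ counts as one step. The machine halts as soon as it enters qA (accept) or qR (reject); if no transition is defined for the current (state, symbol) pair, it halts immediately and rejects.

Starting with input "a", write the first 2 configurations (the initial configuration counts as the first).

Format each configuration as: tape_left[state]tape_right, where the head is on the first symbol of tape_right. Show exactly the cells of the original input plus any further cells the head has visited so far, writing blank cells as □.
Step 0: [q0]a (head at position 0)
Step 1: δ(q0, a) = (qA, a, R)  ⊢  a[qA]□ (head at position 1)

Final answer: [q0]a ⊢ a[qA]□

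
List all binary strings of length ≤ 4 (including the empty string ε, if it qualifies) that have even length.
Checking every binary string of length 0 to 4:
  Length 0: accepted: ε | rejected: (none)
  Length 1: accepted: (none) | rejected: 0, 1
  Length 2: accepted: 00, 01, 10, 11 | rejected: (none)
  Length 3: accepted: (none) | rejected: 000, 001, 010, 011, 100, 101, 110, 111
  Length 4: accepted: 0000, 0001, 0010, 0011, 0100, 0101, 0110, 0111, 1000, 1001, 1010, 1011, 1100, 1101, 1110, 1111 | rejected: (none)
Total: 21 string(s).

Final answer: ε, 00, 01, 10, 11, 0000, 0001, 0010, 0011, 0100, 0101, 0110, 0111, 1000, 1001, 1010, 1011, 1100, 1101, 1110, 1111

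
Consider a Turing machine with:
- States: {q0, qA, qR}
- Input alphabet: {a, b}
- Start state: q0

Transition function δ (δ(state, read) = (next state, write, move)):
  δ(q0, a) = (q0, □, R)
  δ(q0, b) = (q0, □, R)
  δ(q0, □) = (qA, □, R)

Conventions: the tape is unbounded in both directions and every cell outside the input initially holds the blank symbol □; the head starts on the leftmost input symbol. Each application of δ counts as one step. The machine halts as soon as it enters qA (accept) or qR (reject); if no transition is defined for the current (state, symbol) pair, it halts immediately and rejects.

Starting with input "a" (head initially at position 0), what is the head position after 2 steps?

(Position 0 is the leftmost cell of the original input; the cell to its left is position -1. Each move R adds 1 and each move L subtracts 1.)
Step 0: [q0]a (head at position 0)
Step 1: δ(q0, a) = (q0, □, R)  ⊢  □[q0]□ (head at position 1)
Step 2: δ(q0, □) = (qA, □, R)  ⊢  □□[qA]□ (head at position 2)
Head position after 2 steps: 2

Final answer: Position 2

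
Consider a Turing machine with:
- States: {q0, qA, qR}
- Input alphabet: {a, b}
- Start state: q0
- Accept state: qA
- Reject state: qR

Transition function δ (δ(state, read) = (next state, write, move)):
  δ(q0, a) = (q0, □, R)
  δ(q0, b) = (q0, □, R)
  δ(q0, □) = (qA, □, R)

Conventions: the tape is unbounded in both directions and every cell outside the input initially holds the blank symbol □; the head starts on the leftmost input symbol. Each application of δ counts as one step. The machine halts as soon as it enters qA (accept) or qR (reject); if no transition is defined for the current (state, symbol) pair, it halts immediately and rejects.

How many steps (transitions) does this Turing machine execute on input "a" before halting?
Step 0: [q0]a (head at position 0)
Step 1: δ(q0, a) = (q0, □, R)  ⊢  □[q0]□ (head at position 1)
Step 2: δ(q0, □) = (qA, □, R)  ⊢  □□[qA]□ (head at position 2)
The machine is in qA, so it halts and accepts.
Number of transitions executed: 2.

Final answer: 2 steps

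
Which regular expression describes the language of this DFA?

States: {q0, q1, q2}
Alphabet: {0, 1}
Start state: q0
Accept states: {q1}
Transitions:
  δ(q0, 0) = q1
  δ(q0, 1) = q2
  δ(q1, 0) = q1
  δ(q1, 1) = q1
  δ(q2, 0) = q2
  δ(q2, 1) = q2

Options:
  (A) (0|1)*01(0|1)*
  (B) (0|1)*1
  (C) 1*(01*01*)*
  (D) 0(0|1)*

Testing sample strings against the DFA:
  '011' -> accepted
  '01100' -> accepted
  '10' -> rejected
  '0011' -> accepted
Checking each option for a counterexample:
  (A) (0|1)*01(0|1)*: '0' is accepted by the DFA but does not match the regex → eliminated
  (B) (0|1)*1: '0' is accepted by the DFA but does not match the regex → eliminated
  (C) 1*(01*01*)*: ε is rejected by the DFA but matches the regex → eliminated
  (D) 0(0|1)*: agrees with the DFA on all strings of length ≤ 4
Only (D) 0(0|1)* is consistent with the DFA.

Final answer: (D) 0(0|1)*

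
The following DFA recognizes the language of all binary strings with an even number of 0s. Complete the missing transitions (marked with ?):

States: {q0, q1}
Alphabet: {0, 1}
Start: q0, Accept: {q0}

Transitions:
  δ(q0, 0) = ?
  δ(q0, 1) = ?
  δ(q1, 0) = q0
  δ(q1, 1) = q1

What each state remembers (consistent with the given transitions and accept states):
  q0: an even number of 0s has been read so far
  q1: an odd number of 0s has been read so far
Filling in the missing entries:
  δ(q0, 0): in q0 (an even number of 0s has been read so far), after reading 0 we have: an odd number of 0s has been read so far → q1
  δ(q0, 1): in q0 (an even number of 0s has been read so far), after reading 1 we have: an even number of 0s has been read so far → q0

Final answer: δ(q0, 0) = q1; δ(q0, 1) = q0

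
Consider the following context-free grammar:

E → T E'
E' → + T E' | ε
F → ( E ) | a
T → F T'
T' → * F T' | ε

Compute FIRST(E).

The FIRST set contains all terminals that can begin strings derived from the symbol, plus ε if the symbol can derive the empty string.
FIRST(F): F → ( E ) contributes '(' and F → a contributes 'a', so FIRST(F) = {(, a}. F is not nullable.
FIRST(T): T → F T' begins with F, and F is not nullable, so FIRST(T) = FIRST(F) = {(, a}.
FIRST(E): E → T E' begins with T, and T is not nullable, so FIRST(E) = FIRST(T) = {(, a}.

Final answer: {(, a}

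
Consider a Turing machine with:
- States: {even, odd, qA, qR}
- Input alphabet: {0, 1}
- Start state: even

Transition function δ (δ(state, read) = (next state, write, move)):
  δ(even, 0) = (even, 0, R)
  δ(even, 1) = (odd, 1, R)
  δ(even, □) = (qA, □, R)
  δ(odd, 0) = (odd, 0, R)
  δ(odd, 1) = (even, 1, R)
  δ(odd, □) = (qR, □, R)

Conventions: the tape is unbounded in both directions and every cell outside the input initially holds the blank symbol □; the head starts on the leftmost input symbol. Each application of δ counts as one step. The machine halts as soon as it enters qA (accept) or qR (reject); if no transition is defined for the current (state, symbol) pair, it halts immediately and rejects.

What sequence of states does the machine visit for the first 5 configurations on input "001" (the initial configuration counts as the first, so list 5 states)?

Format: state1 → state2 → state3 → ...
Step 0: [even]001 (head at position 0)
Step 1: δ(even, 0) = (even, 0, R)  ⊢  0[even]01 (head at position 1)
Step 2: δ(even, 0) = (even, 0, R)  ⊢  00[even]1 (head at position 2)
Step 3: δ(even, 1) = (odd, 1, R)  ⊢  001[odd]□ (head at position 3)
Step 4: δ(odd, □) = (qR, □, R)  ⊢  001□[qR]□ (head at position 4)
Reading off the states of these 5 configurations: even → even → even → odd → qR

Final answer: even → even → even → odd → qR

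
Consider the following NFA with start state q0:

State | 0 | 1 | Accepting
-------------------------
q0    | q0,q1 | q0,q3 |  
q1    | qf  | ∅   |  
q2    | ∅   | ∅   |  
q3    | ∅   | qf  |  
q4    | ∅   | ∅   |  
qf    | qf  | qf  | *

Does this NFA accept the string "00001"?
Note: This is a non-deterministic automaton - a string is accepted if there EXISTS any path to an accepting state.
Track the set of states the NFA could be in: start {q0}
Read '0': {q0} → {q0, q1}
Read '0': {q0, q1} → {q0, q1, qf}
Read '0': {q0, q1, qf} → {q0, q1, qf}
Read '0': {q0, q1, qf} → {q0, q1, qf}
Read '1': {q0, q1, qf} → {q0, q3, qf}
Final set {q0, q3, qf} contains accepting state(s) {qf} → accepted.

Final answer: Yes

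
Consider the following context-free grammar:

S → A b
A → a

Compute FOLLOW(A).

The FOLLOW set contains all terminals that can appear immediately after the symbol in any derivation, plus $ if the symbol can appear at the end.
A occurs only in S → A b, where it is immediately followed by the terminal b. So FOLLOW(A) = {b}.

Final answer: {b}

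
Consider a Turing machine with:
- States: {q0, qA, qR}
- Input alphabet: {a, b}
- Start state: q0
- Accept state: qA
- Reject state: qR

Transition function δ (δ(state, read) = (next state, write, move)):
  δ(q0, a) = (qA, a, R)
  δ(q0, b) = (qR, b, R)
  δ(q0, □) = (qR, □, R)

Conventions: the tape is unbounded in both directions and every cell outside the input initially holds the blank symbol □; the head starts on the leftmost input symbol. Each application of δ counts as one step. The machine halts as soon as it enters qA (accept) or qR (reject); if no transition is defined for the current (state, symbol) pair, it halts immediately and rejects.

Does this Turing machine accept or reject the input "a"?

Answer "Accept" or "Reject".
Step 0: [q0]a (head at position 0)
Step 1: δ(q0, a) = (qA, a, R)  ⊢  a[qA]□ (head at position 1)
The machine is in qA, so it halts and accepts.

Final answer: Accept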